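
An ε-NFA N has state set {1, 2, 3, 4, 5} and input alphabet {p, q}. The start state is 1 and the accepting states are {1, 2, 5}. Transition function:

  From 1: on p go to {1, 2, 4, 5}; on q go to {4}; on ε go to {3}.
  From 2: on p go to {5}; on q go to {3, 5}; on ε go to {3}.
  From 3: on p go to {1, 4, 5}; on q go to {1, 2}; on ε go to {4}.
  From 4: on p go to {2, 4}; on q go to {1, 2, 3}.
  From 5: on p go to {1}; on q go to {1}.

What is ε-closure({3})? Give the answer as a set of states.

{3, 4}

Begin with {3}.
3 →ε {4}; add 4.
ε-closure = {3, 4}.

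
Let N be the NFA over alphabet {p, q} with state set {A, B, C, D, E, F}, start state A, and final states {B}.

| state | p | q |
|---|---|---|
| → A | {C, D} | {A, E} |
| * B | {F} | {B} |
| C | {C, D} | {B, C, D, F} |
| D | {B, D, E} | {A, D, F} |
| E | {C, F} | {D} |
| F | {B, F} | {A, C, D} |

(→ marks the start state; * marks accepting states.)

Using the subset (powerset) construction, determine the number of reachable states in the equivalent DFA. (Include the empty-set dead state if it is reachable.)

11

Start state of the DFA: {A}.
{A} --p--> {C, D}  [new]
{A} --q--> {A, E}  [new]
{C, D} --p--> {B, C, D, E}  [new]
{C, D} --q--> {A, B, C, D, F}  [new]
{A, E} --p--> {C, D, F}  [new]
{A, E} --q--> {A, D, E}  [new]
{B, C, D, E} --p--> {B, C, D, E, F}  [new]
{B, C, D, E} --q--> {A, B, C, D, F}  [seen]
{A, B, C, D, F} --p--> {B, C, D, E, F}  [seen]
{A, B, C, D, F} --q--> {A, B, C, D, E, F}  [new]
{C, D, F} --p--> {B, C, D, E, F}  [seen]
{C, D, F} --q--> {A, B, C, D, F}  [seen]
{A, D, E} --p--> {B, C, D, E, F}  [seen]
{A, D, E} --q--> {A, D, E, F}  [new]
{B, C, D, E, F} --p--> {B, C, D, E, F}  [seen]
{B, C, D, E, F} --q--> {A, B, C, D, F}  [seen]
{A, B, C, D, E, F} --p--> {B, C, D, E, F}  [seen]
{A, B, C, D, E, F} --q--> {A, B, C, D, E, F}  [seen]
{A, D, E, F} --p--> {B, C, D, E, F}  [seen]
{A, D, E, F} --q--> {A, C, D, E, F}  [new]
{A, C, D, E, F} --p--> {B, C, D, E, F}  [seen]
{A, C, D, E, F} --q--> {A, B, C, D, E, F}  [seen]
Reachable DFA states: {A}, {C, D}, {A, E}, {B, C, D, E}, {A, B, C, D, F}, {C, D, F}, {A, D, E}, {B, C, D, E, F}, {A, B, C, D, E, F}, {A, D, E, F}, {A, C, D, E, F}.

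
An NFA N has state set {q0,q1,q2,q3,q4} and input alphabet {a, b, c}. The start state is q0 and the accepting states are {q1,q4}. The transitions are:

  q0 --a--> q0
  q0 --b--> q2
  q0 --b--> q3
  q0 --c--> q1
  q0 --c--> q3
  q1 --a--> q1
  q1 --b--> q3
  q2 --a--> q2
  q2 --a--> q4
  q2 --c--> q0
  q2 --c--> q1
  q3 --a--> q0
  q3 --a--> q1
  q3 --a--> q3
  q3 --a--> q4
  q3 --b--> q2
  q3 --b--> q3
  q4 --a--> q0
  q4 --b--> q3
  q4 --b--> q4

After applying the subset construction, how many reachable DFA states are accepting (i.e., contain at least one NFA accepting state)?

6

Start state of the DFA: {q0}.
{q0} --a--> {q0}  [seen]
{q0} --b--> {q2,q3}  [new]
{q0} --c--> {q1,q3}  [new]
{q2,q3} --a--> {q0,q1,q2,q3,q4}  [new]
{q2,q3} --b--> {q2,q3}  [seen]
{q2,q3} --c--> {q0,q1}  [new]
{q1,q3} --a--> {q0,q1,q3,q4}  [new]
{q1,q3} --b--> {q2,q3}  [seen]
{q1,q3} --c--> ∅  [new]
{q0,q1,q2,q3,q4} --a--> {q0,q1,q2,q3,q4}  [seen]
{q0,q1,q2,q3,q4} --b--> {q2,q3,q4}  [new]
{q0,q1,q2,q3,q4} --c--> {q0,q1,q3}  [new]
{q0,q1} --a--> {q0,q1}  [seen]
{q0,q1} --b--> {q2,q3}  [seen]
{q0,q1} --c--> {q1,q3}  [seen]
{q0,q1,q3,q4} --a--> {q0,q1,q3,q4}  [seen]
{q0,q1,q3,q4} --b--> {q2,q3,q4}  [seen]
{q0,q1,q3,q4} --c--> {q1,q3}  [seen]
∅ --a--> ∅  [seen]
∅ --b--> ∅  [seen]
∅ --c--> ∅  [seen]
{q2,q3,q4} --a--> {q0,q1,q2,q3,q4}  [seen]
{q2,q3,q4} --b--> {q2,q3,q4}  [seen]
{q2,q3,q4} --c--> {q0,q1}  [seen]
{q0,q1,q3} --a--> {q0,q1,q3,q4}  [seen]
{q0,q1,q3} --b--> {q2,q3}  [seen]
{q0,q1,q3} --c--> {q1,q3}  [seen]
Reachable DFA states: {q0}, {q2,q3}, {q1,q3}, {q0,q1,q2,q3,q4}, {q0,q1}, {q0,q1,q3,q4}, ∅, {q2,q3,q4}, {q0,q1,q3}.
Accepting DFA states (contain an NFA accepting state): {q1,q3}, {q0,q1,q2,q3,q4}, {q0,q1}, {q0,q1,q3,q4}, {q2,q3,q4}, {q0,q1,q3}.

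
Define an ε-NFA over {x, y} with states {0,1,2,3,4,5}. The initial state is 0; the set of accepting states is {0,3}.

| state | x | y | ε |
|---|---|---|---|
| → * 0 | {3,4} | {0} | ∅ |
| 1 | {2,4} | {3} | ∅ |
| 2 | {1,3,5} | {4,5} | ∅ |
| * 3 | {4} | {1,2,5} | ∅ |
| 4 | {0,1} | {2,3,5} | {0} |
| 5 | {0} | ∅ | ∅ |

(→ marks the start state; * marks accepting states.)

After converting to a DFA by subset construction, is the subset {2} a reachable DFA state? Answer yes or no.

no

Start state of the DFA: {0} (ε-closure of the NFA start).
{0} --x--> {0,3,4}  [new]
{0} --y--> {0}  [seen]
{0,3,4} --x--> {0,1,3,4}  [new]
{0,3,4} --y--> {0,1,2,3,5}  [new]
{0,1,3,4} --x--> {0,1,2,3,4}  [new]
{0,1,3,4} --y--> {0,1,2,3,5}  [seen]
{0,1,2,3,5} --x--> {0,1,2,3,4,5}  [new]
{0,1,2,3,5} --y--> {0,1,2,3,4,5}  [seen]
{0,1,2,3,4} --x--> {0,1,2,3,4,5}  [seen]
{0,1,2,3,4} --y--> {0,1,2,3,4,5}  [seen]
{0,1,2,3,4,5} --x--> {0,1,2,3,4,5}  [seen]
{0,1,2,3,4,5} --y--> {0,1,2,3,4,5}  [seen]
Reachable DFA states: {0}, {0,3,4}, {0,1,3,4}, {0,1,2,3,5}, {0,1,2,3,4}, {0,1,2,3,4,5}.
{2} is not among them.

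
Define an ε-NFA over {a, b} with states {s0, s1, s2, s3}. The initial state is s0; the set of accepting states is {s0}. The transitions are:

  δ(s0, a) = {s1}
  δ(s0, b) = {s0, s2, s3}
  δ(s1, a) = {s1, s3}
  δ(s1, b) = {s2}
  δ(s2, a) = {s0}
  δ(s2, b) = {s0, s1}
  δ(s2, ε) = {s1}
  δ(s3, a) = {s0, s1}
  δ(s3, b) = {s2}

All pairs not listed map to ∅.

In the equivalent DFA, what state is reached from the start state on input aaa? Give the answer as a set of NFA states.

Start: {s0}.
δ(s0,a) = {s1}.
Union: {s1}.
After a: {s1}.
δ(s1,a) = {s1, s3}.
Union: {s1, s3}.
After a: {s1, s3}.
δ(s1,a) = {s1, s3}; δ(s3,a) = {s0, s1}.
Union: {s0, s1, s3}.
After a: {s0, s1, s3}.

{s0, s1, s3}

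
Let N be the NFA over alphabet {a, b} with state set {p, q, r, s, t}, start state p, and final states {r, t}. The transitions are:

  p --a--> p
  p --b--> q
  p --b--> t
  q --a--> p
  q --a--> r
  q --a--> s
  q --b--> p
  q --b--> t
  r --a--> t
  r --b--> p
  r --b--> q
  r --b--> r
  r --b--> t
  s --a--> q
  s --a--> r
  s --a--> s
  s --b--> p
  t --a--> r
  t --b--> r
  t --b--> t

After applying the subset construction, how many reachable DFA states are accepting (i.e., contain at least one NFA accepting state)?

Start state of the DFA: {p}.
{p} --a--> {p}  [seen]
{p} --b--> {q, t}  [new]
{q, t} --a--> {p, r, s}  [new]
{q, t} --b--> {p, r, t}  [new]
{p, r, s} --a--> {p, q, r, s, t}  [new]
{p, r, s} --b--> {p, q, r, t}  [new]
{p, r, t} --a--> {p, r, t}  [seen]
{p, r, t} --b--> {p, q, r, t}  [seen]
{p, q, r, s, t} --a--> {p, q, r, s, t}  [seen]
{p, q, r, s, t} --b--> {p, q, r, t}  [seen]
{p, q, r, t} --a--> {p, r, s, t}  [new]
{p, q, r, t} --b--> {p, q, r, t}  [seen]
{p, r, s, t} --a--> {p, q, r, s, t}  [seen]
{p, r, s, t} --b--> {p, q, r, t}  [seen]
Reachable DFA states: {p}, {q, t}, {p, r, s}, {p, r, t}, {p, q, r, s, t}, {p, q, r, t}, {p, r, s, t}.
Accepting DFA states (contain an NFA accepting state): {q, t}, {p, r, s}, {p, r, t}, {p, q, r, s, t}, {p, q, r, t}, {p, r, s, t}.

6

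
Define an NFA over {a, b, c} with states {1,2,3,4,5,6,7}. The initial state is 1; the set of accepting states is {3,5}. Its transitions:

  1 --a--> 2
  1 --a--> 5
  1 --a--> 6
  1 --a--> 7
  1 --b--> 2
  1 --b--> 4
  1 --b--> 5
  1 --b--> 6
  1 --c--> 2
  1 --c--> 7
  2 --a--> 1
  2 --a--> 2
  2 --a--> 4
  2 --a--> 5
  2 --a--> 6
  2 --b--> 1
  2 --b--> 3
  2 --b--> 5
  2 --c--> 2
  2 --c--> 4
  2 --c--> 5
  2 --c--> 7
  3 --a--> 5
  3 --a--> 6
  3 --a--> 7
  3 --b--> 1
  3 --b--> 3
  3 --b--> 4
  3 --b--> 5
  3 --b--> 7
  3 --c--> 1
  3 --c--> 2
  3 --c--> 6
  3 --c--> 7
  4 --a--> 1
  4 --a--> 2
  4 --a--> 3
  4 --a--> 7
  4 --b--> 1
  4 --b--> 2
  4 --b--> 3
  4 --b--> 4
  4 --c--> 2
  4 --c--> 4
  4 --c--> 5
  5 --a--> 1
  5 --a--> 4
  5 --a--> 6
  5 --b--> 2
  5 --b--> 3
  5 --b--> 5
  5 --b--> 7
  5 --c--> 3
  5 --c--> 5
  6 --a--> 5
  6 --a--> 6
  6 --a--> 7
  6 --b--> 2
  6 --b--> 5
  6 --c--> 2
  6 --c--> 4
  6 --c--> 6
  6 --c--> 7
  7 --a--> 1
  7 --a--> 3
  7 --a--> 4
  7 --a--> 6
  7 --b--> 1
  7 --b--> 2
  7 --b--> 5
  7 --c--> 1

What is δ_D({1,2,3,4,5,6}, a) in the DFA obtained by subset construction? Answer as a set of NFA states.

δ(1,a) = {2,5,6,7}; δ(2,a) = {1,2,4,5,6}; δ(3,a) = {5,6,7}; δ(4,a) = {1,2,3,7}; δ(5,a) = {1,4,6}; δ(6,a) = {5,6,7}.
Union: {1,2,3,4,5,6,7}.

{1,2,3,4,5,6,7}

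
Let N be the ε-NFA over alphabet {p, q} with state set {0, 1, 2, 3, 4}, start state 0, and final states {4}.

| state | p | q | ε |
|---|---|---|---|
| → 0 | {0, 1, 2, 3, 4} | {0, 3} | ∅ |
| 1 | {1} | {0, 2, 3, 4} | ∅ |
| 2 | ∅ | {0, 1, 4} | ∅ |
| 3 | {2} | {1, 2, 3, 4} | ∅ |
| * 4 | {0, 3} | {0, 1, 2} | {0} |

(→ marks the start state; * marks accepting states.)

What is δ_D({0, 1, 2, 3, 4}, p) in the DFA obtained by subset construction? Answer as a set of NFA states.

{0, 1, 2, 3, 4}

δ(0,p) = {0, 1, 2, 3, 4}; δ(1,p) = {1}; δ(2,p) = ∅; δ(3,p) = {2}; δ(4,p) = {0, 3}.
Union: {0, 1, 2, 3, 4}.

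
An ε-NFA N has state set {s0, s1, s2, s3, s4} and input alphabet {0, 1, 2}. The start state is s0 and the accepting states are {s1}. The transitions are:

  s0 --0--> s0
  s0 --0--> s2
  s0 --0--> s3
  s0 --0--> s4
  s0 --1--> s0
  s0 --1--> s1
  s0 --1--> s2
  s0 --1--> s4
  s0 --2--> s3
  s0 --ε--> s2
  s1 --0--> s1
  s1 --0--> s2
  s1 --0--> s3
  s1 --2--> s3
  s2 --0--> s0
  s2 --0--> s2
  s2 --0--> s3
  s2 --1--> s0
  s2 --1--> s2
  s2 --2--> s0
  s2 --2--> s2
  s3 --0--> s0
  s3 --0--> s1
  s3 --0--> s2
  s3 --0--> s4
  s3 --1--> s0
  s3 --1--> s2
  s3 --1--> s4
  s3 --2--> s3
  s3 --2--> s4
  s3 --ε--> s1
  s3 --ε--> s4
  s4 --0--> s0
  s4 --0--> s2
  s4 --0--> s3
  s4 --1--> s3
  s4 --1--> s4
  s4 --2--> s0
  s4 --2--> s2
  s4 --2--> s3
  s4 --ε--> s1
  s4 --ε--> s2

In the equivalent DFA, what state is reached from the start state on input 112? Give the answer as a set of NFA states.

{s0, s1, s2, s3, s4}

Start: {s0, s2}.
δ(s0,1) = {s0, s1, s2, s4}; δ(s2,1) = {s0, s2}.
Union: {s0, s1, s2, s4}.
After 1: {s0, s1, s2, s4}.
δ(s0,1) = {s0, s1, s2, s4}; δ(s1,1) = ∅; δ(s2,1) = {s0, s2}; δ(s4,1) = {s3, s4}.
Union: {s0, s1, s2, s3, s4}.
After 1: {s0, s1, s2, s3, s4}.
δ(s0,2) = {s3}; δ(s1,2) = {s3}; δ(s2,2) = {s0, s2}; δ(s3,2) = {s3, s4}; δ(s4,2) = {s0, s2, s3}.
Union: {s0, s2, s3, s4}.
ε-closure gives {s0, s1, s2, s3, s4}.
After 2: {s0, s1, s2, s3, s4}.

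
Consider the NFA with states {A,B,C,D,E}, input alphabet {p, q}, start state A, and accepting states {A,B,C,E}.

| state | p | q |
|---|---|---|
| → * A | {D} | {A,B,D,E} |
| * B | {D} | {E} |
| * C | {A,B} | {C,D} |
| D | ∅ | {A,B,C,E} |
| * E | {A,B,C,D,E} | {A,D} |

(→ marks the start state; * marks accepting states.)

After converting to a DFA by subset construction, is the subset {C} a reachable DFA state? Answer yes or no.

Start state of the DFA: {A}.
{A} --p--> {D}  [new]
{A} --q--> {A,B,D,E}  [new]
{D} --p--> ∅  [new]
{D} --q--> {A,B,C,E}  [new]
{A,B,D,E} --p--> {A,B,C,D,E}  [new]
{A,B,D,E} --q--> {A,B,C,D,E}  [seen]
∅ --p--> ∅  [seen]
∅ --q--> ∅  [seen]
{A,B,C,E} --p--> {A,B,C,D,E}  [seen]
{A,B,C,E} --q--> {A,B,C,D,E}  [seen]
{A,B,C,D,E} --p--> {A,B,C,D,E}  [seen]
{A,B,C,D,E} --q--> {A,B,C,D,E}  [seen]
Reachable DFA states: {A}, {D}, {A,B,D,E}, ∅, {A,B,C,E}, {A,B,C,D,E}.
{C} is not among them.

no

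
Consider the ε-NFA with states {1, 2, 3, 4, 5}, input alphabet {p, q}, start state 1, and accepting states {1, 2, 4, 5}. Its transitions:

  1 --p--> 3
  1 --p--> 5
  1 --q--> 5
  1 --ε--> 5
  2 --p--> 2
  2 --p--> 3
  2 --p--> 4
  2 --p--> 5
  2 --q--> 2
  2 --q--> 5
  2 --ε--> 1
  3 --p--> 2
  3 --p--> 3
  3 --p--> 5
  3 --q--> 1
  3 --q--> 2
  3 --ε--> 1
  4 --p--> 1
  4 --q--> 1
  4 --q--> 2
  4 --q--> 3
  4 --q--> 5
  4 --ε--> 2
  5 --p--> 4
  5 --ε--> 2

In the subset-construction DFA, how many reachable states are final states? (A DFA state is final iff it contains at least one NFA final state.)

Start state of the DFA: {1, 2, 5} (ε-closure of the NFA start).
{1, 2, 5} --p--> {1, 2, 3, 4, 5}  [new]
{1, 2, 5} --q--> {1, 2, 5}  [seen]
{1, 2, 3, 4, 5} --p--> {1, 2, 3, 4, 5}  [seen]
{1, 2, 3, 4, 5} --q--> {1, 2, 3, 5}  [new]
{1, 2, 3, 5} --p--> {1, 2, 3, 4, 5}  [seen]
{1, 2, 3, 5} --q--> {1, 2, 5}  [seen]
Reachable DFA states: {1, 2, 5}, {1, 2, 3, 4, 5}, {1, 2, 3, 5}.
Accepting DFA states (contain an NFA accepting state): {1, 2, 5}, {1, 2, 3, 4, 5}, {1, 2, 3, 5}.

3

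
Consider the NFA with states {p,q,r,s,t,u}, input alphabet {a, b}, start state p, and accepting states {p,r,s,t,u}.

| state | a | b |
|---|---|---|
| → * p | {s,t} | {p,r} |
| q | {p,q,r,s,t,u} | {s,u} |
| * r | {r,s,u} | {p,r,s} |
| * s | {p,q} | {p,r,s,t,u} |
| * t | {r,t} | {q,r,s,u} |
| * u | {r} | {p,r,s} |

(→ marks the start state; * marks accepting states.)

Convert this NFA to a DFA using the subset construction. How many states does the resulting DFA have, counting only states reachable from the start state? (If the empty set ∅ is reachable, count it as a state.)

9

Start state of the DFA: {p}.
{p} --a--> {s,t}  [new]
{p} --b--> {p,r}  [new]
{s,t} --a--> {p,q,r,t}  [new]
{s,t} --b--> {p,q,r,s,t,u}  [new]
{p,r} --a--> {r,s,t,u}  [new]
{p,r} --b--> {p,r,s}  [new]
{p,q,r,t} --a--> {p,q,r,s,t,u}  [seen]
{p,q,r,t} --b--> {p,q,r,s,u}  [new]
{p,q,r,s,t,u} --a--> {p,q,r,s,t,u}  [seen]
{p,q,r,s,t,u} --b--> {p,q,r,s,t,u}  [seen]
{r,s,t,u} --a--> {p,q,r,s,t,u}  [seen]
{r,s,t,u} --b--> {p,q,r,s,t,u}  [seen]
{p,r,s} --a--> {p,q,r,s,t,u}  [seen]
{p,r,s} --b--> {p,r,s,t,u}  [new]
{p,q,r,s,u} --a--> {p,q,r,s,t,u}  [seen]
{p,q,r,s,u} --b--> {p,r,s,t,u}  [seen]
{p,r,s,t,u} --a--> {p,q,r,s,t,u}  [seen]
{p,r,s,t,u} --b--> {p,q,r,s,t,u}  [seen]
Reachable DFA states: {p}, {s,t}, {p,r}, {p,q,r,t}, {p,q,r,s,t,u}, {r,s,t,u}, {p,r,s}, {p,q,r,s,u}, {p,r,s,t,u}.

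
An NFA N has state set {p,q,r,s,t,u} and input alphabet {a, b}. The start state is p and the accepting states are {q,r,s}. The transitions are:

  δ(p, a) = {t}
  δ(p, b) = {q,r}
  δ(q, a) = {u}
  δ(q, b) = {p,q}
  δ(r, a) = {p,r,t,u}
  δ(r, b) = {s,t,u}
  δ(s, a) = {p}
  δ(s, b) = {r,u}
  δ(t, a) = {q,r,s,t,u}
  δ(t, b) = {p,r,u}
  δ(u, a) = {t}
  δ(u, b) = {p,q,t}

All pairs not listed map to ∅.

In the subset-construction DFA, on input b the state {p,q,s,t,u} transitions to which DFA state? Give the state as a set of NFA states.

{p,q,r,t,u}

δ(p,b) = {q,r}; δ(q,b) = {p,q}; δ(s,b) = {r,u}; δ(t,b) = {p,r,u}; δ(u,b) = {p,q,t}.
Union: {p,q,r,t,u}.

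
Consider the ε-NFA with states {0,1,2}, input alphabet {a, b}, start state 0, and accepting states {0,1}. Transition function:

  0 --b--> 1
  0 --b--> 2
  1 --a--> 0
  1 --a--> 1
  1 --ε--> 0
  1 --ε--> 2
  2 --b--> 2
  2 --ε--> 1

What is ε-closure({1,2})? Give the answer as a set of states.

{0,1,2}

Begin with {1,2}.
1 →ε {0,2}; add 0.
ε-closure = {0,1,2}.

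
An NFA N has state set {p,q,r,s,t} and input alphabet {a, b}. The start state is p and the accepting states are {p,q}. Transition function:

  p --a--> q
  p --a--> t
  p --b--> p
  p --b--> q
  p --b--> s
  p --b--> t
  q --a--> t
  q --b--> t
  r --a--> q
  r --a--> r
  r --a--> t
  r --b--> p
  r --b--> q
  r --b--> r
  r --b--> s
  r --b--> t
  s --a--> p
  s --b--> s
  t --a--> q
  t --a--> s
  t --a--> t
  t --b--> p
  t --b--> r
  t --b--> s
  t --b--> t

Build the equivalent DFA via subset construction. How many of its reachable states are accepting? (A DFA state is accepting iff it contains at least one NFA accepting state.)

Start state of the DFA: {p}.
{p} --a--> {q,t}  [new]
{p} --b--> {p,q,s,t}  [new]
{q,t} --a--> {q,s,t}  [new]
{q,t} --b--> {p,r,s,t}  [new]
{p,q,s,t} --a--> {p,q,s,t}  [seen]
{p,q,s,t} --b--> {p,q,r,s,t}  [new]
{q,s,t} --a--> {p,q,s,t}  [seen]
{q,s,t} --b--> {p,r,s,t}  [seen]
{p,r,s,t} --a--> {p,q,r,s,t}  [seen]
{p,r,s,t} --b--> {p,q,r,s,t}  [seen]
{p,q,r,s,t} --a--> {p,q,r,s,t}  [seen]
{p,q,r,s,t} --b--> {p,q,r,s,t}  [seen]
Reachable DFA states: {p}, {q,t}, {p,q,s,t}, {q,s,t}, {p,r,s,t}, {p,q,r,s,t}.
Accepting DFA states (contain an NFA accepting state): {p}, {q,t}, {p,q,s,t}, {q,s,t}, {p,r,s,t}, {p,q,r,s,t}.

6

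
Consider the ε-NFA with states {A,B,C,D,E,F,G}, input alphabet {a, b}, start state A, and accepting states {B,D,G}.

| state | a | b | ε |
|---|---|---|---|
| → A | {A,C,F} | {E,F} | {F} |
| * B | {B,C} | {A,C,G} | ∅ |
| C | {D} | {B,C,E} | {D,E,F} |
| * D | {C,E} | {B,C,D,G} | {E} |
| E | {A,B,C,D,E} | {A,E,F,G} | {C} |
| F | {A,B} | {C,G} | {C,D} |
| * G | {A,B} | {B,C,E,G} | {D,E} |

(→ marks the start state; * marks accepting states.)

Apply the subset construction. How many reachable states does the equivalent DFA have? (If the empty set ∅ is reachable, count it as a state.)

3

Start state of the DFA: {A,C,D,E,F} (ε-closure of the NFA start).
{A,C,D,E,F} --a--> {A,B,C,D,E,F}  [new]
{A,C,D,E,F} --b--> {A,B,C,D,E,F,G}  [new]
{A,B,C,D,E,F} --a--> {A,B,C,D,E,F}  [seen]
{A,B,C,D,E,F} --b--> {A,B,C,D,E,F,G}  [seen]
{A,B,C,D,E,F,G} --a--> {A,B,C,D,E,F}  [seen]
{A,B,C,D,E,F,G} --b--> {A,B,C,D,E,F,G}  [seen]
Reachable DFA states: {A,C,D,E,F}, {A,B,C,D,E,F}, {A,B,C,D,E,F,G}.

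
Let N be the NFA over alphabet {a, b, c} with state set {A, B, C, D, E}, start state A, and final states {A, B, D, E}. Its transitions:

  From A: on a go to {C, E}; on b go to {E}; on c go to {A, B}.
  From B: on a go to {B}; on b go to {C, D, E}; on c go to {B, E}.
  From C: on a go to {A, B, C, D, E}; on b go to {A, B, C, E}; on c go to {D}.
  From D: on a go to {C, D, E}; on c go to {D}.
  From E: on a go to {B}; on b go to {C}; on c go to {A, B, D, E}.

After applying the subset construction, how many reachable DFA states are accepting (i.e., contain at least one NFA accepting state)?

14

Start state of the DFA: {A}.
{A} --a--> {C, E}  [new]
{A} --b--> {E}  [new]
{A} --c--> {A, B}  [new]
{C, E} --a--> {A, B, C, D, E}  [new]
{C, E} --b--> {A, B, C, E}  [new]
{C, E} --c--> {A, B, D, E}  [new]
{E} --a--> {B}  [new]
{E} --b--> {C}  [new]
{E} --c--> {A, B, D, E}  [seen]
{A, B} --a--> {B, C, E}  [new]
{A, B} --b--> {C, D, E}  [new]
{A, B} --c--> {A, B, E}  [new]
{A, B, C, D, E} --a--> {A, B, C, D, E}  [seen]
{A, B, C, D, E} --b--> {A, B, C, D, E}  [seen]
{A, B, C, D, E} --c--> {A, B, D, E}  [seen]
{A, B, C, E} --a--> {A, B, C, D, E}  [seen]
{A, B, C, E} --b--> {A, B, C, D, E}  [seen]
{A, B, C, E} --c--> {A, B, D, E}  [seen]
{A, B, D, E} --a--> {B, C, D, E}  [new]
{A, B, D, E} --b--> {C, D, E}  [seen]
{A, B, D, E} --c--> {A, B, D, E}  [seen]
{B} --a--> {B}  [seen]
{B} --b--> {C, D, E}  [seen]
{B} --c--> {B, E}  [new]
{C} --a--> {A, B, C, D, E}  [seen]
{C} --b--> {A, B, C, E}  [seen]
{C} --c--> {D}  [new]
{B, C, E} --a--> {A, B, C, D, E}  [seen]
{B, C, E} --b--> {A, B, C, D, E}  [seen]
{B, C, E} --c--> {A, B, D, E}  [seen]
{C, D, E} --a--> {A, B, C, D, E}  [seen]
{C, D, E} --b--> {A, B, C, E}  [seen]
{C, D, E} --c--> {A, B, D, E}  [seen]
{A, B, E} --a--> {B, C, E}  [seen]
{A, B, E} --b--> {C, D, E}  [seen]
{A, B, E} --c--> {A, B, D, E}  [seen]
{B, C, D, E} --a--> {A, B, C, D, E}  [seen]
{B, C, D, E} --b--> {A, B, C, D, E}  [seen]
{B, C, D, E} --c--> {A, B, D, E}  [seen]
{B, E} --a--> {B}  [seen]
{B, E} --b--> {C, D, E}  [seen]
{B, E} --c--> {A, B, D, E}  [seen]
{D} --a--> {C, D, E}  [seen]
{D} --b--> ∅  [new]
{D} --c--> {D}  [seen]
∅ --a--> ∅  [seen]
∅ --b--> ∅  [seen]
∅ --c--> ∅  [seen]
Reachable DFA states: {A}, {C, E}, {E}, {A, B}, {A, B, C, D, E}, {A, B, C, E}, {A, B, D, E}, {B}, {C}, {B, C, E}, {C, D, E}, {A, B, E}, {B, C, D, E}, {B, E}, {D}, ∅.
Accepting DFA states (contain an NFA accepting state): {A}, {C, E}, {E}, {A, B}, {A, B, C, D, E}, {A, B, C, E}, {A, B, D, E}, {B}, {B, C, E}, {C, D, E}, {A, B, E}, {B, C, D, E}, {B, E}, {D}.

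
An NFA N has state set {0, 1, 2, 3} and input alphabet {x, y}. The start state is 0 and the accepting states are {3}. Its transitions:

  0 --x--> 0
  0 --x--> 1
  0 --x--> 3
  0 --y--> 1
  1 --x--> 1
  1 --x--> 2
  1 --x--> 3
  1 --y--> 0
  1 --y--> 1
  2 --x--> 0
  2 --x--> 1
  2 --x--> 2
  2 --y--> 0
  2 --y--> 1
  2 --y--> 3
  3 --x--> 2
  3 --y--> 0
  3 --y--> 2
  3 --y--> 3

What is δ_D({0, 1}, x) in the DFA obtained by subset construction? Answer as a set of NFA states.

δ(0,x) = {0, 1, 3}; δ(1,x) = {1, 2, 3}.
Union: {0, 1, 2, 3}.

{0, 1, 2, 3}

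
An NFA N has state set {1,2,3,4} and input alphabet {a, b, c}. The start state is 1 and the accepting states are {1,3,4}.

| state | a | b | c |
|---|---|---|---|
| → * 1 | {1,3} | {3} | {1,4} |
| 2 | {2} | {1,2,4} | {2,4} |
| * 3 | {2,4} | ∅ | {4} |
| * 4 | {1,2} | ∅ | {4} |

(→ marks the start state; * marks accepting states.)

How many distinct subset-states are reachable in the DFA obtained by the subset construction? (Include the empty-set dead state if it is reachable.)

Start state of the DFA: {1}.
{1} --a--> {1,3}  [new]
{1} --b--> {3}  [new]
{1} --c--> {1,4}  [new]
{1,3} --a--> {1,2,3,4}  [new]
{1,3} --b--> {3}  [seen]
{1,3} --c--> {1,4}  [seen]
{3} --a--> {2,4}  [new]
{3} --b--> ∅  [new]
{3} --c--> {4}  [new]
{1,4} --a--> {1,2,3}  [new]
{1,4} --b--> {3}  [seen]
{1,4} --c--> {1,4}  [seen]
{1,2,3,4} --a--> {1,2,3,4}  [seen]
{1,2,3,4} --b--> {1,2,3,4}  [seen]
{1,2,3,4} --c--> {1,2,4}  [new]
{2,4} --a--> {1,2}  [new]
{2,4} --b--> {1,2,4}  [seen]
{2,4} --c--> {2,4}  [seen]
∅ --a--> ∅  [seen]
∅ --b--> ∅  [seen]
∅ --c--> ∅  [seen]
{4} --a--> {1,2}  [seen]
{4} --b--> ∅  [seen]
{4} --c--> {4}  [seen]
{1,2,3} --a--> {1,2,3,4}  [seen]
{1,2,3} --b--> {1,2,3,4}  [seen]
{1,2,3} --c--> {1,2,4}  [seen]
{1,2,4} --a--> {1,2,3}  [seen]
{1,2,4} --b--> {1,2,3,4}  [seen]
{1,2,4} --c--> {1,2,4}  [seen]
{1,2} --a--> {1,2,3}  [seen]
{1,2} --b--> {1,2,3,4}  [seen]
{1,2} --c--> {1,2,4}  [seen]
Reachable DFA states: {1}, {1,3}, {3}, {1,4}, {1,2,3,4}, {2,4}, ∅, {4}, {1,2,3}, {1,2,4}, {1,2}.

11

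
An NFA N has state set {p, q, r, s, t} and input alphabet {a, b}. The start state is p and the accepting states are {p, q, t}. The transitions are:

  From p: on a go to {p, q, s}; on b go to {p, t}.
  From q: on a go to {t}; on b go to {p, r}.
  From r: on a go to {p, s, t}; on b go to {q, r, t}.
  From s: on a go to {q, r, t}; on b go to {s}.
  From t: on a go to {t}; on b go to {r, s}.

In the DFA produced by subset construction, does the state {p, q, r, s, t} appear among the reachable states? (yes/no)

yes

Start state of the DFA: {p}.
{p} --a--> {p, q, s}  [new]
{p} --b--> {p, t}  [new]
{p, q, s} --a--> {p, q, r, s, t}  [new]
{p, q, s} --b--> {p, r, s, t}  [new]
{p, t} --a--> {p, q, s, t}  [new]
{p, t} --b--> {p, r, s, t}  [seen]
{p, q, r, s, t} --a--> {p, q, r, s, t}  [seen]
{p, q, r, s, t} --b--> {p, q, r, s, t}  [seen]
{p, r, s, t} --a--> {p, q, r, s, t}  [seen]
{p, r, s, t} --b--> {p, q, r, s, t}  [seen]
{p, q, s, t} --a--> {p, q, r, s, t}  [seen]
{p, q, s, t} --b--> {p, r, s, t}  [seen]
Reachable DFA states: {p}, {p, q, s}, {p, t}, {p, q, r, s, t}, {p, r, s, t}, {p, q, s, t}.
{p, q, r, s, t} is among them.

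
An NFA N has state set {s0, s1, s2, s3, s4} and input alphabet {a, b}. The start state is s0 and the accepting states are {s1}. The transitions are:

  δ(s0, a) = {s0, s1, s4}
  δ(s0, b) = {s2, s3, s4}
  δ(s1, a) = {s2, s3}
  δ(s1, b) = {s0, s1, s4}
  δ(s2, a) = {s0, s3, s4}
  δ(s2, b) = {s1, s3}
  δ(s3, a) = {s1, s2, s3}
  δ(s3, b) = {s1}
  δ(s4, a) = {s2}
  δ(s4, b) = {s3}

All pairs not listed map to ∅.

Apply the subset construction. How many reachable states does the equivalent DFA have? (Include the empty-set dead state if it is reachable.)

7

Start state of the DFA: {s0}.
{s0} --a--> {s0, s1, s4}  [new]
{s0} --b--> {s2, s3, s4}  [new]
{s0, s1, s4} --a--> {s0, s1, s2, s3, s4}  [new]
{s0, s1, s4} --b--> {s0, s1, s2, s3, s4}  [seen]
{s2, s3, s4} --a--> {s0, s1, s2, s3, s4}  [seen]
{s2, s3, s4} --b--> {s1, s3}  [new]
{s0, s1, s2, s3, s4} --a--> {s0, s1, s2, s3, s4}  [seen]
{s0, s1, s2, s3, s4} --b--> {s0, s1, s2, s3, s4}  [seen]
{s1, s3} --a--> {s1, s2, s3}  [new]
{s1, s3} --b--> {s0, s1, s4}  [seen]
{s1, s2, s3} --a--> {s0, s1, s2, s3, s4}  [seen]
{s1, s2, s3} --b--> {s0, s1, s3, s4}  [new]
{s0, s1, s3, s4} --a--> {s0, s1, s2, s3, s4}  [seen]
{s0, s1, s3, s4} --b--> {s0, s1, s2, s3, s4}  [seen]
Reachable DFA states: {s0}, {s0, s1, s4}, {s2, s3, s4}, {s0, s1, s2, s3, s4}, {s1, s3}, {s1, s2, s3}, {s0, s1, s3, s4}.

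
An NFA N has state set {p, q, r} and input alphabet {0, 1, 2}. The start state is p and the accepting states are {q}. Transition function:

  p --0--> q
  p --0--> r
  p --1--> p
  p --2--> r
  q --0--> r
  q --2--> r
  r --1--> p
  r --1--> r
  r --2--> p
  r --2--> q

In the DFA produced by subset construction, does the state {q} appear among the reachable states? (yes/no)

no

Start state of the DFA: {p}.
{p} --0--> {q, r}  [new]
{p} --1--> {p}  [seen]
{p} --2--> {r}  [new]
{q, r} --0--> {r}  [seen]
{q, r} --1--> {p, r}  [new]
{q, r} --2--> {p, q, r}  [new]
{r} --0--> ∅  [new]
{r} --1--> {p, r}  [seen]
{r} --2--> {p, q}  [new]
{p, r} --0--> {q, r}  [seen]
{p, r} --1--> {p, r}  [seen]
{p, r} --2--> {p, q, r}  [seen]
{p, q, r} --0--> {q, r}  [seen]
{p, q, r} --1--> {p, r}  [seen]
{p, q, r} --2--> {p, q, r}  [seen]
∅ --0--> ∅  [seen]
∅ --1--> ∅  [seen]
∅ --2--> ∅  [seen]
{p, q} --0--> {q, r}  [seen]
{p, q} --1--> {p}  [seen]
{p, q} --2--> {r}  [seen]
Reachable DFA states: {p}, {q, r}, {r}, {p, r}, {p, q, r}, ∅, {p, q}.
{q} is not among them.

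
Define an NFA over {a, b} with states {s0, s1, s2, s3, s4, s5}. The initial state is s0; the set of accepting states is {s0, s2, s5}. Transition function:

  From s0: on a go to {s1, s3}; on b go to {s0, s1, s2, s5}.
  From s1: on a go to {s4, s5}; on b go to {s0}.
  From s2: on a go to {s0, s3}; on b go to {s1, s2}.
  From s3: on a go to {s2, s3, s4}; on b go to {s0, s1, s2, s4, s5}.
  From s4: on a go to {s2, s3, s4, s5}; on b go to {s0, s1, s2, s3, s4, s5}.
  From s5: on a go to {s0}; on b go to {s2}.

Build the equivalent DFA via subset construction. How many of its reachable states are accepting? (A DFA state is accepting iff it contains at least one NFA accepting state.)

7

Start state of the DFA: {s0}.
{s0} --a--> {s1, s3}  [new]
{s0} --b--> {s0, s1, s2, s5}  [new]
{s1, s3} --a--> {s2, s3, s4, s5}  [new]
{s1, s3} --b--> {s0, s1, s2, s4, s5}  [new]
{s0, s1, s2, s5} --a--> {s0, s1, s3, s4, s5}  [new]
{s0, s1, s2, s5} --b--> {s0, s1, s2, s5}  [seen]
{s2, s3, s4, s5} --a--> {s0, s2, s3, s4, s5}  [new]
{s2, s3, s4, s5} --b--> {s0, s1, s2, s3, s4, s5}  [new]
{s0, s1, s2, s4, s5} --a--> {s0, s1, s2, s3, s4, s5}  [seen]
{s0, s1, s2, s4, s5} --b--> {s0, s1, s2, s3, s4, s5}  [seen]
{s0, s1, s3, s4, s5} --a--> {s0, s1, s2, s3, s4, s5}  [seen]
{s0, s1, s3, s4, s5} --b--> {s0, s1, s2, s3, s4, s5}  [seen]
{s0, s2, s3, s4, s5} --a--> {s0, s1, s2, s3, s4, s5}  [seen]
{s0, s2, s3, s4, s5} --b--> {s0, s1, s2, s3, s4, s5}  [seen]
{s0, s1, s2, s3, s4, s5} --a--> {s0, s1, s2, s3, s4, s5}  [seen]
{s0, s1, s2, s3, s4, s5} --b--> {s0, s1, s2, s3, s4, s5}  [seen]
Reachable DFA states: {s0}, {s1, s3}, {s0, s1, s2, s5}, {s2, s3, s4, s5}, {s0, s1, s2, s4, s5}, {s0, s1, s3, s4, s5}, {s0, s2, s3, s4, s5}, {s0, s1, s2, s3, s4, s5}.
Accepting DFA states (contain an NFA accepting state): {s0}, {s0, s1, s2, s5}, {s2, s3, s4, s5}, {s0, s1, s2, s4, s5}, {s0, s1, s3, s4, s5}, {s0, s2, s3, s4, s5}, {s0, s1, s2, s3, s4, s5}.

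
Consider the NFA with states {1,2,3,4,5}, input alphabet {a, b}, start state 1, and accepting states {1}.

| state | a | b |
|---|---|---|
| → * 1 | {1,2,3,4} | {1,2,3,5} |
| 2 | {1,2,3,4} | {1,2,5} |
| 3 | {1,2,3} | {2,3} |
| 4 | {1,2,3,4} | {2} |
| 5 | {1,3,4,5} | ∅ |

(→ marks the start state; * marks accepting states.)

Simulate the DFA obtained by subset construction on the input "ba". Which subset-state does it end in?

{1,2,3,4,5}

Start: {1}.
δ(1,b) = {1,2,3,5}.
Union: {1,2,3,5}.
After b: {1,2,3,5}.
δ(1,a) = {1,2,3,4}; δ(2,a) = {1,2,3,4}; δ(3,a) = {1,2,3}; δ(5,a) = {1,3,4,5}.
Union: {1,2,3,4,5}.
After a: {1,2,3,4,5}.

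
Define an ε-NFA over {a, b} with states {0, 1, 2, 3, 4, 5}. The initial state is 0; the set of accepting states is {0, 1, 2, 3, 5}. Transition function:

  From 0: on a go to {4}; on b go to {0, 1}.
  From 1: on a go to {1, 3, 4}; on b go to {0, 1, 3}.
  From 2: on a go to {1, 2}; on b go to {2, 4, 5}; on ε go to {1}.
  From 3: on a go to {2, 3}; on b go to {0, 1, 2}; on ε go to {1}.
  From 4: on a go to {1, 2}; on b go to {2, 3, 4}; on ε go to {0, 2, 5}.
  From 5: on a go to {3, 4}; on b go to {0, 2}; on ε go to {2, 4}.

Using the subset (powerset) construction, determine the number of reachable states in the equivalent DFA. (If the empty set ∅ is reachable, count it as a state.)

Start state of the DFA: {0} (ε-closure of the NFA start).
{0} --a--> {0, 1, 2, 4, 5}  [new]
{0} --b--> {0, 1}  [new]
{0, 1, 2, 4, 5} --a--> {0, 1, 2, 3, 4, 5}  [new]
{0, 1, 2, 4, 5} --b--> {0, 1, 2, 3, 4, 5}  [seen]
{0, 1} --a--> {0, 1, 2, 3, 4, 5}  [seen]
{0, 1} --b--> {0, 1, 3}  [new]
{0, 1, 2, 3, 4, 5} --a--> {0, 1, 2, 3, 4, 5}  [seen]
{0, 1, 2, 3, 4, 5} --b--> {0, 1, 2, 3, 4, 5}  [seen]
{0, 1, 3} --a--> {0, 1, 2, 3, 4, 5}  [seen]
{0, 1, 3} --b--> {0, 1, 2, 3}  [new]
{0, 1, 2, 3} --a--> {0, 1, 2, 3, 4, 5}  [seen]
{0, 1, 2, 3} --b--> {0, 1, 2, 3, 4, 5}  [seen]
Reachable DFA states: {0}, {0, 1, 2, 4, 5}, {0, 1}, {0, 1, 2, 3, 4, 5}, {0, 1, 3}, {0, 1, 2, 3}.

6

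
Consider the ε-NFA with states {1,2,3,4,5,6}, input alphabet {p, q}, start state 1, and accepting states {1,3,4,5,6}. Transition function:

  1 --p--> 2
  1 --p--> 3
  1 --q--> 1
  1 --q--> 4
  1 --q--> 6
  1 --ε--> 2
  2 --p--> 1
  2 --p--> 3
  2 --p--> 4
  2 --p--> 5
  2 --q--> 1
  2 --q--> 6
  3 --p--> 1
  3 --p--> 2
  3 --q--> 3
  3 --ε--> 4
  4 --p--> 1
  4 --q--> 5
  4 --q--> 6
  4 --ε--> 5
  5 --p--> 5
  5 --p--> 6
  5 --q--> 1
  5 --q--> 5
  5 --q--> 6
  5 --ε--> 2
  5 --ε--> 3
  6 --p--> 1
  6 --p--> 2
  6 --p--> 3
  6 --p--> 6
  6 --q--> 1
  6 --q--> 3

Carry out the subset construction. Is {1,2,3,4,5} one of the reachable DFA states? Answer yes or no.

Start state of the DFA: {1,2} (ε-closure of the NFA start).
{1,2} --p--> {1,2,3,4,5}  [new]
{1,2} --q--> {1,2,3,4,5,6}  [new]
{1,2,3,4,5} --p--> {1,2,3,4,5,6}  [seen]
{1,2,3,4,5} --q--> {1,2,3,4,5,6}  [seen]
{1,2,3,4,5,6} --p--> {1,2,3,4,5,6}  [seen]
{1,2,3,4,5,6} --q--> {1,2,3,4,5,6}  [seen]
Reachable DFA states: {1,2}, {1,2,3,4,5}, {1,2,3,4,5,6}.
{1,2,3,4,5} is among them.

yes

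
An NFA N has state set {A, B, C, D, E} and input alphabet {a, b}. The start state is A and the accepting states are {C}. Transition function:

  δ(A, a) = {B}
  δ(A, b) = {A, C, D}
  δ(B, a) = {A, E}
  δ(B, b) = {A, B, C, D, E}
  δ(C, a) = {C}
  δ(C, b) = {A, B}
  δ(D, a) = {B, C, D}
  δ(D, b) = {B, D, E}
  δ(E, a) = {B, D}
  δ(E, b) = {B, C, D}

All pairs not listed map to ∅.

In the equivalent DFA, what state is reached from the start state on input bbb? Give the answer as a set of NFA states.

{A, B, C, D, E}

Start: {A}.
δ(A,b) = {A, C, D}.
Union: {A, C, D}.
After b: {A, C, D}.
δ(A,b) = {A, C, D}; δ(C,b) = {A, B}; δ(D,b) = {B, D, E}.
Union: {A, B, C, D, E}.
After b: {A, B, C, D, E}.
δ(A,b) = {A, C, D}; δ(B,b) = {A, B, C, D, E}; δ(C,b) = {A, B}; δ(D,b) = {B, D, E}; δ(E,b) = {B, C, D}.
Union: {A, B, C, D, E}.
After b: {A, B, C, D, E}.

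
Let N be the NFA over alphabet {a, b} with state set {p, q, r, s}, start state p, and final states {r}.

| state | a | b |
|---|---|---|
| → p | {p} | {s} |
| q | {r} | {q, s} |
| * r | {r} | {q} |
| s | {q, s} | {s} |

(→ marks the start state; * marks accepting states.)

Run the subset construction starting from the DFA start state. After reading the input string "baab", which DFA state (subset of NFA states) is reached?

{q, s}

Start: {p}.
δ(p,b) = {s}.
Union: {s}.
After b: {s}.
δ(s,a) = {q, s}.
Union: {q, s}.
After a: {q, s}.
δ(q,a) = {r}; δ(s,a) = {q, s}.
Union: {q, r, s}.
After a: {q, r, s}.
δ(q,b) = {q, s}; δ(r,b) = {q}; δ(s,b) = {s}.
Union: {q, s}.
After b: {q, s}.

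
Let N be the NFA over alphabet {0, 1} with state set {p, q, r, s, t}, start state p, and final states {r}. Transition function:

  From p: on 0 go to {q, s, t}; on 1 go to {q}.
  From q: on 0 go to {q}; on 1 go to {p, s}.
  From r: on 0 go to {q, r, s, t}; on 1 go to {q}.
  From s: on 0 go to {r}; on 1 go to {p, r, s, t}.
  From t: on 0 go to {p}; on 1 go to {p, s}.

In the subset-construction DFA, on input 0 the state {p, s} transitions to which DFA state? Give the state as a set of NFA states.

δ(p,0) = {q, s, t}; δ(s,0) = {r}.
Union: {q, r, s, t}.

{q, r, s, t}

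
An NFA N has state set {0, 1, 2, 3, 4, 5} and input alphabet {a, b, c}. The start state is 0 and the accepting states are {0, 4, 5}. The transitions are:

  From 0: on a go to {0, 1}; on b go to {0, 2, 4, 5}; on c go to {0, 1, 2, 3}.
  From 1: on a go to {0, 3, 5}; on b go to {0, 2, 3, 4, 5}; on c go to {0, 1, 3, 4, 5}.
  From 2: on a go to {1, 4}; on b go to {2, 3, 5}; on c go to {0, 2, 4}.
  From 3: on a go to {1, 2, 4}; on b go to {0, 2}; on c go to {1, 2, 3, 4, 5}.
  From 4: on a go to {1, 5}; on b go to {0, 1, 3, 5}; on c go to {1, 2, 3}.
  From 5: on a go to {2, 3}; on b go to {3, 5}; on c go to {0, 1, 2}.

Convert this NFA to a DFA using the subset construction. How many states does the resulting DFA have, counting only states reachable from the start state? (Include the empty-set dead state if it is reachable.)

8

Start state of the DFA: {0}.
{0} --a--> {0, 1}  [new]
{0} --b--> {0, 2, 4, 5}  [new]
{0} --c--> {0, 1, 2, 3}  [new]
{0, 1} --a--> {0, 1, 3, 5}  [new]
{0, 1} --b--> {0, 2, 3, 4, 5}  [new]
{0, 1} --c--> {0, 1, 2, 3, 4, 5}  [new]
{0, 2, 4, 5} --a--> {0, 1, 2, 3, 4, 5}  [seen]
{0, 2, 4, 5} --b--> {0, 1, 2, 3, 4, 5}  [seen]
{0, 2, 4, 5} --c--> {0, 1, 2, 3, 4}  [new]
{0, 1, 2, 3} --a--> {0, 1, 2, 3, 4, 5}  [seen]
{0, 1, 2, 3} --b--> {0, 2, 3, 4, 5}  [seen]
{0, 1, 2, 3} --c--> {0, 1, 2, 3, 4, 5}  [seen]
{0, 1, 3, 5} --a--> {0, 1, 2, 3, 4, 5}  [seen]
{0, 1, 3, 5} --b--> {0, 2, 3, 4, 5}  [seen]
{0, 1, 3, 5} --c--> {0, 1, 2, 3, 4, 5}  [seen]
{0, 2, 3, 4, 5} --a--> {0, 1, 2, 3, 4, 5}  [seen]
{0, 2, 3, 4, 5} --b--> {0, 1, 2, 3, 4, 5}  [seen]
{0, 2, 3, 4, 5} --c--> {0, 1, 2, 3, 4, 5}  [seen]
{0, 1, 2, 3, 4, 5} --a--> {0, 1, 2, 3, 4, 5}  [seen]
{0, 1, 2, 3, 4, 5} --b--> {0, 1, 2, 3, 4, 5}  [seen]
{0, 1, 2, 3, 4, 5} --c--> {0, 1, 2, 3, 4, 5}  [seen]
{0, 1, 2, 3, 4} --a--> {0, 1, 2, 3, 4, 5}  [seen]
{0, 1, 2, 3, 4} --b--> {0, 1, 2, 3, 4, 5}  [seen]
{0, 1, 2, 3, 4} --c--> {0, 1, 2, 3, 4, 5}  [seen]
Reachable DFA states: {0}, {0, 1}, {0, 2, 4, 5}, {0, 1, 2, 3}, {0, 1, 3, 5}, {0, 2, 3, 4, 5}, {0, 1, 2, 3, 4, 5}, {0, 1, 2, 3, 4}.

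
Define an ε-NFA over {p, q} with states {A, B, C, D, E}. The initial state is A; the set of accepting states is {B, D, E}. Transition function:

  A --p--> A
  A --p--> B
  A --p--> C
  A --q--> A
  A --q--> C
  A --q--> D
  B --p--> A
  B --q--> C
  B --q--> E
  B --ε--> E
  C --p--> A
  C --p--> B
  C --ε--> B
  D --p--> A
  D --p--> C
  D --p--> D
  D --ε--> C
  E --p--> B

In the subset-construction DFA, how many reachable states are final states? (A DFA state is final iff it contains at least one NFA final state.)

Start state of the DFA: {A} (ε-closure of the NFA start).
{A} --p--> {A, B, C, E}  [new]
{A} --q--> {A, B, C, D, E}  [new]
{A, B, C, E} --p--> {A, B, C, E}  [seen]
{A, B, C, E} --q--> {A, B, C, D, E}  [seen]
{A, B, C, D, E} --p--> {A, B, C, D, E}  [seen]
{A, B, C, D, E} --q--> {A, B, C, D, E}  [seen]
Reachable DFA states: {A}, {A, B, C, E}, {A, B, C, D, E}.
Accepting DFA states (contain an NFA accepting state): {A, B, C, E}, {A, B, C, D, E}.

2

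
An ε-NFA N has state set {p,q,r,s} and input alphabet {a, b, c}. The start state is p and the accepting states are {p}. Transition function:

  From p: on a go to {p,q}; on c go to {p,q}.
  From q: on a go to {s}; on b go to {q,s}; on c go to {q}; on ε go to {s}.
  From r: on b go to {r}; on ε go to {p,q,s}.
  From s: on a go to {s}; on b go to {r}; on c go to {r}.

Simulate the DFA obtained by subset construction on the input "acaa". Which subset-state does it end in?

Start: {p}.
δ(p,a) = {p,q}.
Union: {p,q}.
ε-closure gives {p,q,s}.
After a: {p,q,s}.
δ(p,c) = {p,q}; δ(q,c) = {q}; δ(s,c) = {r}.
Union: {p,q,r}.
ε-closure gives {p,q,r,s}.
After c: {p,q,r,s}.
δ(p,a) = {p,q}; δ(q,a) = {s}; δ(r,a) = ∅; δ(s,a) = {s}.
Union: {p,q,s}.
After a: {p,q,s}.
δ(p,a) = {p,q}; δ(q,a) = {s}; δ(s,a) = {s}.
Union: {p,q,s}.
After a: {p,q,s}.

{p,q,s}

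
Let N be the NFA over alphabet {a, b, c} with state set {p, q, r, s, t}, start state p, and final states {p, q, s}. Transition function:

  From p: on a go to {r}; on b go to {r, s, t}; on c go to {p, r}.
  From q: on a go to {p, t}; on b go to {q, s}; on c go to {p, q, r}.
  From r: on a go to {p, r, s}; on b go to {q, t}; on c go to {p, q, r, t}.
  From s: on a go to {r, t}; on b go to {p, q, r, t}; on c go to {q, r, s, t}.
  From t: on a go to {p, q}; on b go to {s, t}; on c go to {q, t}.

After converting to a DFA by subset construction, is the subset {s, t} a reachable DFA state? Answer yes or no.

no

Start state of the DFA: {p}.
{p} --a--> {r}  [new]
{p} --b--> {r, s, t}  [new]
{p} --c--> {p, r}  [new]
{r} --a--> {p, r, s}  [new]
{r} --b--> {q, t}  [new]
{r} --c--> {p, q, r, t}  [new]
{r, s, t} --a--> {p, q, r, s, t}  [new]
{r, s, t} --b--> {p, q, r, s, t}  [seen]
{r, s, t} --c--> {p, q, r, s, t}  [seen]
{p, r} --a--> {p, r, s}  [seen]
{p, r} --b--> {q, r, s, t}  [new]
{p, r} --c--> {p, q, r, t}  [seen]
{p, r, s} --a--> {p, r, s, t}  [new]
{p, r, s} --b--> {p, q, r, s, t}  [seen]
{p, r, s} --c--> {p, q, r, s, t}  [seen]
{q, t} --a--> {p, q, t}  [new]
{q, t} --b--> {q, s, t}  [new]
{q, t} --c--> {p, q, r, t}  [seen]
{p, q, r, t} --a--> {p, q, r, s, t}  [seen]
{p, q, r, t} --b--> {q, r, s, t}  [seen]
{p, q, r, t} --c--> {p, q, r, t}  [seen]
{p, q, r, s, t} --a--> {p, q, r, s, t}  [seen]
{p, q, r, s, t} --b--> {p, q, r, s, t}  [seen]
{p, q, r, s, t} --c--> {p, q, r, s, t}  [seen]
{q, r, s, t} --a--> {p, q, r, s, t}  [seen]
{q, r, s, t} --b--> {p, q, r, s, t}  [seen]
{q, r, s, t} --c--> {p, q, r, s, t}  [seen]
{p, r, s, t} --a--> {p, q, r, s, t}  [seen]
{p, r, s, t} --b--> {p, q, r, s, t}  [seen]
{p, r, s, t} --c--> {p, q, r, s, t}  [seen]
{p, q, t} --a--> {p, q, r, t}  [seen]
{p, q, t} --b--> {q, r, s, t}  [seen]
{p, q, t} --c--> {p, q, r, t}  [seen]
{q, s, t} --a--> {p, q, r, t}  [seen]
{q, s, t} --b--> {p, q, r, s, t}  [seen]
{q, s, t} --c--> {p, q, r, s, t}  [seen]
Reachable DFA states: {p}, {r}, {r, s, t}, {p, r}, {p, r, s}, {q, t}, {p, q, r, t}, {p, q, r, s, t}, {q, r, s, t}, {p, r, s, t}, {p, q, t}, {q, s, t}.
{s, t} is not among them.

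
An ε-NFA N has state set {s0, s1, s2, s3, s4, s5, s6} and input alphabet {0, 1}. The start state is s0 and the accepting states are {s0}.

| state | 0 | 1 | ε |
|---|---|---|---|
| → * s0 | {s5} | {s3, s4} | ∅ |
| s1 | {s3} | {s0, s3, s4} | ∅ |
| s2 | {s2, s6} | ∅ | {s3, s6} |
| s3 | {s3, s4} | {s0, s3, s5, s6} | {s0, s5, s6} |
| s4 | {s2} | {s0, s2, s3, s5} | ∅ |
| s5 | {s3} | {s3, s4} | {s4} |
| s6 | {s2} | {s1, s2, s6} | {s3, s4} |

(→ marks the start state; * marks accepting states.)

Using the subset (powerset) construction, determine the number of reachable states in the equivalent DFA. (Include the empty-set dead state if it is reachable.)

5

Start state of the DFA: {s0} (ε-closure of the NFA start).
{s0} --0--> {s4, s5}  [new]
{s0} --1--> {s0, s3, s4, s5, s6}  [new]
{s4, s5} --0--> {s0, s2, s3, s4, s5, s6}  [new]
{s4, s5} --1--> {s0, s2, s3, s4, s5, s6}  [seen]
{s0, s3, s4, s5, s6} --0--> {s0, s2, s3, s4, s5, s6}  [seen]
{s0, s3, s4, s5, s6} --1--> {s0, s1, s2, s3, s4, s5, s6}  [new]
{s0, s2, s3, s4, s5, s6} --0--> {s0, s2, s3, s4, s5, s6}  [seen]
{s0, s2, s3, s4, s5, s6} --1--> {s0, s1, s2, s3, s4, s5, s6}  [seen]
{s0, s1, s2, s3, s4, s5, s6} --0--> {s0, s2, s3, s4, s5, s6}  [seen]
{s0, s1, s2, s3, s4, s5, s6} --1--> {s0, s1, s2, s3, s4, s5, s6}  [seen]
Reachable DFA states: {s0}, {s4, s5}, {s0, s3, s4, s5, s6}, {s0, s2, s3, s4, s5, s6}, {s0, s1, s2, s3, s4, s5, s6}.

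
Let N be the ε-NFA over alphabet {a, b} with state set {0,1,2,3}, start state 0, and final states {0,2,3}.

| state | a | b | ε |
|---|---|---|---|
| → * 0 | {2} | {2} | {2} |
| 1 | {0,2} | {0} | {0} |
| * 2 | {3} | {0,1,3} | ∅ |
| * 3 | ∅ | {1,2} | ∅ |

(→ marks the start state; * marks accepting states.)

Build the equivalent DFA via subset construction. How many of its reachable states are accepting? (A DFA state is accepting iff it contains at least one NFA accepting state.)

6

Start state of the DFA: {0,2} (ε-closure of the NFA start).
{0,2} --a--> {2,3}  [new]
{0,2} --b--> {0,1,2,3}  [new]
{2,3} --a--> {3}  [new]
{2,3} --b--> {0,1,2,3}  [seen]
{0,1,2,3} --a--> {0,2,3}  [new]
{0,1,2,3} --b--> {0,1,2,3}  [seen]
{3} --a--> ∅  [new]
{3} --b--> {0,1,2}  [new]
{0,2,3} --a--> {2,3}  [seen]
{0,2,3} --b--> {0,1,2,3}  [seen]
∅ --a--> ∅  [seen]
∅ --b--> ∅  [seen]
{0,1,2} --a--> {0,2,3}  [seen]
{0,1,2} --b--> {0,1,2,3}  [seen]
Reachable DFA states: {0,2}, {2,3}, {0,1,2,3}, {3}, {0,2,3}, ∅, {0,1,2}.
Accepting DFA states (contain an NFA accepting state): {0,2}, {2,3}, {0,1,2,3}, {3}, {0,2,3}, {0,1,2}.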